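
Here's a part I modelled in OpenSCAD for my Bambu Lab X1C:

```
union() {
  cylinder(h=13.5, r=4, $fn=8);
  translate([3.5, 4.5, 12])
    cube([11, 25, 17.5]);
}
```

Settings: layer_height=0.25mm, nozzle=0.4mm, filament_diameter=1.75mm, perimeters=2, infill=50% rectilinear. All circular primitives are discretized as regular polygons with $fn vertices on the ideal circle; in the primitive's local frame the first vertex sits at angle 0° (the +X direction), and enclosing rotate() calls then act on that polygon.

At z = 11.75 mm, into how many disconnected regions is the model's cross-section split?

1

At z = 11.75 mm: the r=4 cylinder contributes a regular 8-gon of circumradius 4; the cube at (3.5, 4.5) is not intersected at this z (z outside [12, 29.5]); Taking the union: only the r=4 cylinder is present, so the union is just that shape — 1 connected region. The result has 1 disconnected region.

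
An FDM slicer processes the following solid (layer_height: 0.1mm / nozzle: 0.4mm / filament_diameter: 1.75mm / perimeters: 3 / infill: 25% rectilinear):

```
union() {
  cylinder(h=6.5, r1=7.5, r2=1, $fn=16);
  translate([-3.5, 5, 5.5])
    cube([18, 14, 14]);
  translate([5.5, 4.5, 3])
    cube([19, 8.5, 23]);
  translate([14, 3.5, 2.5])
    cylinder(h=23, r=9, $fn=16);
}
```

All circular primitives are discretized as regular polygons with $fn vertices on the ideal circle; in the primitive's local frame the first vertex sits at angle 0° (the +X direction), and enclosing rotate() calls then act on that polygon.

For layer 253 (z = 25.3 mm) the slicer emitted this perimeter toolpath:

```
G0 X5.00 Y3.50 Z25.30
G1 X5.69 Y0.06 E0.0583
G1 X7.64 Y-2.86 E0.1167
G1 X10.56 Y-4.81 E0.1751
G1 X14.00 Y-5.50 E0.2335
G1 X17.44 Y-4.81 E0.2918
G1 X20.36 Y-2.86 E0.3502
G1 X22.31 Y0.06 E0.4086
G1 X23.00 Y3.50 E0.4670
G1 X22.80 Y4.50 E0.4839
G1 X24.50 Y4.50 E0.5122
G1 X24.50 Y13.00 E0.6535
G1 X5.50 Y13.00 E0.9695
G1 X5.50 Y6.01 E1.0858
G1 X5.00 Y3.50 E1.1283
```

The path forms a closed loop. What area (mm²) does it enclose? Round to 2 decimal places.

Apply the shoelace formula to the sequence of (X, Y) vertices; enclosed area = 303.39 mm².

303.39 mm²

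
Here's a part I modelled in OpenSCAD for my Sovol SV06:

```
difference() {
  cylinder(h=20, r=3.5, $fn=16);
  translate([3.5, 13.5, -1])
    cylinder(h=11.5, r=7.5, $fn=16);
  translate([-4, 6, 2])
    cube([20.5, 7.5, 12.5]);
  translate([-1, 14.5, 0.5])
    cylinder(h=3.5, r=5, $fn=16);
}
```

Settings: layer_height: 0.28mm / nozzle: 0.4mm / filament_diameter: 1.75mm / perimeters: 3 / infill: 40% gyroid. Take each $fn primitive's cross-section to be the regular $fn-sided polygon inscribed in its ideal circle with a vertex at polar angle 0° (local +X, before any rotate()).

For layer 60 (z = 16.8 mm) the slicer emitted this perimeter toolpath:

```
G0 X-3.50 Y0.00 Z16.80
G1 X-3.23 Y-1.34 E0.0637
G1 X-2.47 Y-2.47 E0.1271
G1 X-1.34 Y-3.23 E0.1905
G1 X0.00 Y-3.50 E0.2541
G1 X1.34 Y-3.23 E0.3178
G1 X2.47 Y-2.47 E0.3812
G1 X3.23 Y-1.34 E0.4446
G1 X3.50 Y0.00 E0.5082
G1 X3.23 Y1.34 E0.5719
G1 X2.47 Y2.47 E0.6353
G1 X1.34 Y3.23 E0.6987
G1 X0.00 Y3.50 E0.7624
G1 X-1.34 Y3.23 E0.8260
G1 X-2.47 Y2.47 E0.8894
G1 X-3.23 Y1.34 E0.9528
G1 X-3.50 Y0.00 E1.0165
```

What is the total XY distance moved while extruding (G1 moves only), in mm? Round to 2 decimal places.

21.83 mm

Sum the Euclidean lengths of each G1 segment: total = 21.83 mm.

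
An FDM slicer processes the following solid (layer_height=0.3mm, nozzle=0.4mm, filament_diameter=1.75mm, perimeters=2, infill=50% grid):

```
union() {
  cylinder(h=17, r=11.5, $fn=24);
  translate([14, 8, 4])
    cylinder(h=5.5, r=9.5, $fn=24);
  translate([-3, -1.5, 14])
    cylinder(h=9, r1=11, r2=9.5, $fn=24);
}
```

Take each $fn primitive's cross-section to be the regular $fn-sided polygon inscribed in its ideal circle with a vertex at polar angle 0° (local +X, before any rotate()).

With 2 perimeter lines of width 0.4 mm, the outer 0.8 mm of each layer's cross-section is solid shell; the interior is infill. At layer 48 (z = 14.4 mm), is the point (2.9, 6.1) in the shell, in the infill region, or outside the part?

infill

At z = 14.4 mm: the cylinder: section is a regular 24-gon, circumradius r=11.5; the cylinder at (14, 8) does not reach this height (z outside [4, 9.5]); the cone at (-3, -1.5) (r1=11→r2=9.5) has section circumradius 10.933 here — a regular 24-gon; Taking the union: the regions partially overlap (shared area 315.40 mm²), so overlapping operands fuse into one piece — 1 connected region. Overall, the cross-section is a single solid region. The nearest boundary edge runs (2.98, 11.11)→(5.75, 9.96); distance from the point to it = 4.66 mm. The point is inside the cross-section and 4.66 mm from the nearest boundary — more than the 0.8 mm shell width (2 × 0.4), so it's in the infill interior.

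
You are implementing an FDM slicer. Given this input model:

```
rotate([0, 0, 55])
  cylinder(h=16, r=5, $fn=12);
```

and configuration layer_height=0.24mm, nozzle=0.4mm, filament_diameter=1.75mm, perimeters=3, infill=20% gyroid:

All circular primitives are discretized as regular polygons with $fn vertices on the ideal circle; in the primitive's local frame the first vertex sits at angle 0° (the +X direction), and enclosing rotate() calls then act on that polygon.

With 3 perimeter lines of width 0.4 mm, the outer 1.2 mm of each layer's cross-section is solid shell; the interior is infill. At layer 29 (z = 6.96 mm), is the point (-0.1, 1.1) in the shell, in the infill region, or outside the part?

At z = 6.96 mm: the cylinder: section is a regular 12-gon, circumradius r=5; (whole slice rotated 55° about Z — lengths, areas and connectivity unchanged). Overall, the cross-section is a single solid region. Undo the 55° rotation: the query point maps to (0.844, 0.713) in the un-rotated model frame. The nearest boundary edge runs (4.33, 2.50)→(2.50, 4.33); distance from the point to it = 3.73 mm. The point is inside the cross-section and 3.73 mm from the nearest boundary — more than the 1.2 mm shell width (3 × 0.4), so it's in the infill interior.

infill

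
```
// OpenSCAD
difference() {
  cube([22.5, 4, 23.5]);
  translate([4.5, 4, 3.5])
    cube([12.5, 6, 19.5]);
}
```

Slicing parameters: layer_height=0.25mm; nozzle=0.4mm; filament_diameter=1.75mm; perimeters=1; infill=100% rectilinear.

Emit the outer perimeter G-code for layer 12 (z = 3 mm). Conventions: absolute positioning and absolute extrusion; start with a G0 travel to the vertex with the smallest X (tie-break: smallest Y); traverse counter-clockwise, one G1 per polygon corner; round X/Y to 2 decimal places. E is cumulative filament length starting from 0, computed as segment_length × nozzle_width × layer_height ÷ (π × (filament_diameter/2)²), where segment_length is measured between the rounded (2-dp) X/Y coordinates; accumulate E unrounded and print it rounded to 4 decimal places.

G0 X0.00 Y0.00 Z3.00
G1 X22.50 Y0.00 E0.9354
G1 X22.50 Y4.00 E1.1017
G1 X0.00 Y4.00 E2.0372
G1 X0.00 Y0.00 E2.2035

At z = 3 mm: the cube is present — its section is the full 22.5×4 rectangle; the cube at (4.5, 4) is not intersected at this z (z outside [3.5, 23]); Taking the first minus the rest: none of the subtracted shapes is present at this height, so the 22.5×4 cube is unchanged — 1 connected region. The outline is a single polygon with 4 vertices. Extrusion per mm of travel: 0.4 × 0.25 / (π × 0.875²) = 0.041575. Accumulating E over each segment gives final E = 2.2035.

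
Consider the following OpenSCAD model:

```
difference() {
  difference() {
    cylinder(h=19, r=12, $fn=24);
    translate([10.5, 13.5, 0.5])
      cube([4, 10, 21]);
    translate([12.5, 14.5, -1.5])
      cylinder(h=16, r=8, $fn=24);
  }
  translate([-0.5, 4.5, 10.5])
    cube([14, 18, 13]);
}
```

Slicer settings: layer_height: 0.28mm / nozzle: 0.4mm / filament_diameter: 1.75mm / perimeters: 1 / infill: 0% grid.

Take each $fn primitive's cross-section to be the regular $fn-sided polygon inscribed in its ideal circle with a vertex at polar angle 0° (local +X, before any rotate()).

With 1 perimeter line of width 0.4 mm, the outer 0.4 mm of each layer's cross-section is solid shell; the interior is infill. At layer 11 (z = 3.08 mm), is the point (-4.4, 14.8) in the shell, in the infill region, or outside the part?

At z = 3.08 mm: the r=12 cylinder contributes a regular 24-gon of circumradius 12; the 4×10 cube at (10.5, 13.5) contributes its full rectangle; the r=8 cylinder at (12.5, 14.5) contributes a regular 24-gon of circumradius 8; Taking the first minus the rest: starting from the r=12 cylinder, the 4×10 cube at (10.5, 13.5) misses the remaining region (no effect); the r=8 cylinder at (12.5, 14.5) partially overlaps it — only the 2.63 mm² overlap (of its 198.77 mm²) is removed, clipping the outline — 1 connected region; the cube at (-0.5, 4.5) is absent (z outside [10.5, 23.5]); Subtracting the remaining from the first: none of the subtracted shapes is present at this height, so that combined region is unchanged — 1 connected region. Overall, the cross-section is a single solid region. The nearest boundary edge runs (-6.00, 10.39)→(-3.11, 11.59); distance from the point to it = 3.46 mm. The point is not inside any of the regions above, so it lies outside the cross-section (3.46 mm from the nearest boundary).

outside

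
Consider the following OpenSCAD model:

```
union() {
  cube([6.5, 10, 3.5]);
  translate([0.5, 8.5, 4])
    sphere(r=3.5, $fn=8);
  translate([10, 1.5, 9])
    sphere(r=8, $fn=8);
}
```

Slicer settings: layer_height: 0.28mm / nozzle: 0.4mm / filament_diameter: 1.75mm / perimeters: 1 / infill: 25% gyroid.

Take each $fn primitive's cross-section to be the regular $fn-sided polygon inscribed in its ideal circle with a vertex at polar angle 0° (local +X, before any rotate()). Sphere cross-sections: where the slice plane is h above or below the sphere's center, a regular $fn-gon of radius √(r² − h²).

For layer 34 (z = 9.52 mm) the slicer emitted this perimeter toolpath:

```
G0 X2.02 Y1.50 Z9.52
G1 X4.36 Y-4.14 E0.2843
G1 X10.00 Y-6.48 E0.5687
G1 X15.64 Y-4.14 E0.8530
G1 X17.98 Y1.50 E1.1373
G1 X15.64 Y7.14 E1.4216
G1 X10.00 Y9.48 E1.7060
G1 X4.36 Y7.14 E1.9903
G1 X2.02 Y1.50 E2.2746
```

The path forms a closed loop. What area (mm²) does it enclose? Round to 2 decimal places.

180.03 mm²

Apply the shoelace formula to the sequence of (X, Y) vertices; enclosed area = 180.03 mm².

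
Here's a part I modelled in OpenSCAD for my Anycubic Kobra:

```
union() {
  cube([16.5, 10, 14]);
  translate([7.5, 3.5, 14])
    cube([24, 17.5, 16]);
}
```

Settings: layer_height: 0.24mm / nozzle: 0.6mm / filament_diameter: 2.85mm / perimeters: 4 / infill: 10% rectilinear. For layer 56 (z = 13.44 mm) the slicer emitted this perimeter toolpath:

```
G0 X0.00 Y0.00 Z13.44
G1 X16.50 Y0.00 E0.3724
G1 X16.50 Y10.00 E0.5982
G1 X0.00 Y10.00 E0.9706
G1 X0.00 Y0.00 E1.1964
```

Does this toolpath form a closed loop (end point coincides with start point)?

Start point (G0): (0.00, 0.00). End point (last G1): the path returns to the start — closed.

yes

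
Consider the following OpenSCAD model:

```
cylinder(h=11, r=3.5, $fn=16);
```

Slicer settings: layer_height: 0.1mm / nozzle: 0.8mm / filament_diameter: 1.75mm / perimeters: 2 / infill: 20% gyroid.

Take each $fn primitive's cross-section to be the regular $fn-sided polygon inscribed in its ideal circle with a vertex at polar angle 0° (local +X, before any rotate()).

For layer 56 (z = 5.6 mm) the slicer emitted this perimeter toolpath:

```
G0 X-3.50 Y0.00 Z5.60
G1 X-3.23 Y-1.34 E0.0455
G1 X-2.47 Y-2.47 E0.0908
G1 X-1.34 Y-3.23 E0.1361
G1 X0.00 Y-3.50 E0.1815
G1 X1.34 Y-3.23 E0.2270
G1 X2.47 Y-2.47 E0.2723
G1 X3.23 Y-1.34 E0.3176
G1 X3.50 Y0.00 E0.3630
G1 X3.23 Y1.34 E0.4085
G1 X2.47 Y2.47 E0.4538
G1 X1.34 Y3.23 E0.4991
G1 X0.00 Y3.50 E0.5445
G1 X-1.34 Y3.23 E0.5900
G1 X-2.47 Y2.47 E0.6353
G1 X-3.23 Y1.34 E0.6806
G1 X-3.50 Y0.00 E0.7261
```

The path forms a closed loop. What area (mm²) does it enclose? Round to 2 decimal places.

37.43 mm²

Apply the shoelace formula to the sequence of (X, Y) vertices; enclosed area = 37.43 mm².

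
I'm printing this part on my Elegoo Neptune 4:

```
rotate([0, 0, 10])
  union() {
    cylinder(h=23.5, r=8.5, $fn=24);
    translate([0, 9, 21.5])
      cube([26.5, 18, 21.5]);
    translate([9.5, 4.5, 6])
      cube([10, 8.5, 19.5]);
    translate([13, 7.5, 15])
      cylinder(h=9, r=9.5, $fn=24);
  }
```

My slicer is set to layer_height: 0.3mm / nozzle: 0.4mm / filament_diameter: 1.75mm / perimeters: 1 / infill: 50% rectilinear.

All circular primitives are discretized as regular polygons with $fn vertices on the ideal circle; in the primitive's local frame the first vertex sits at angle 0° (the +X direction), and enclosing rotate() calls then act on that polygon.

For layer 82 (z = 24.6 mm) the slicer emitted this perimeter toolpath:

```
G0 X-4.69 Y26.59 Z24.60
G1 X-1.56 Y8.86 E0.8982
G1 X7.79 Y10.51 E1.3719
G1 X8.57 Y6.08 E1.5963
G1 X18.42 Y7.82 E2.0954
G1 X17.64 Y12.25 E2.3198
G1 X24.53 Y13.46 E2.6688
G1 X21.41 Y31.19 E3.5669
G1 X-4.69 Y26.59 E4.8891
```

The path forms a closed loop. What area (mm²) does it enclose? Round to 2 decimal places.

521.98 mm²

Apply the shoelace formula to the sequence of (X, Y) vertices; enclosed area = 521.98 mm².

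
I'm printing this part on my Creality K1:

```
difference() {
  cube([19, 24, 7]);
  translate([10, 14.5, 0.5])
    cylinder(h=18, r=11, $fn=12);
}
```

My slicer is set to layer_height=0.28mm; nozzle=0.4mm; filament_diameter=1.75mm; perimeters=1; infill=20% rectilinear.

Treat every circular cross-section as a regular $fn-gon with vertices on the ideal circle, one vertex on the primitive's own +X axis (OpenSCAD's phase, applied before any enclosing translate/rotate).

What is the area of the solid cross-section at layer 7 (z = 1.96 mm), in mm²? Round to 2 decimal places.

At z = 1.96 mm: the cube is present — its section is the full 19×24 rectangle (area 456.00 mm²); the r=11 cylinder at (10, 14.5) gives a regular 12-gon of circumradius 11 (constant along its height) (area = (12/2)·11.000²·sin(360°/12) = 363.00 mm²); After the difference (first − rest): starting from the 19×24 cube (456.00 mm²), the r=11 cylinder at (10, 14.5) partially overlaps it — only the 336.70 mm² overlap (of its 363.00 mm²) is removed, clipping the outline — area = 119.30 mm². Overall, the cross-section has 3 separate islands. Net area = 119.30 mm².

119.30 mm²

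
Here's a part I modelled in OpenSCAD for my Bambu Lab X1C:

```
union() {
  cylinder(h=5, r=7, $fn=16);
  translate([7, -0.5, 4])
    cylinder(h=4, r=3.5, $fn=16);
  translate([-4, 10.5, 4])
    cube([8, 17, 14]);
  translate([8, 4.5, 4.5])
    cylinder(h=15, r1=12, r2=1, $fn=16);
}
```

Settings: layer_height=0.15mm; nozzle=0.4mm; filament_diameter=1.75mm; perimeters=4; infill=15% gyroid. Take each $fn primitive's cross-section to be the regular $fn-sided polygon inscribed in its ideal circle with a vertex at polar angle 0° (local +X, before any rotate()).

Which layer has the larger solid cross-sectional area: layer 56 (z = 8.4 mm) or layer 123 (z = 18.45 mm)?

layer 56 (z = 8.4 mm)

Layer 56 (z = 8.4): the cylinder is absent (z outside [0, 5]); the cylinder at (7, -0.5) does not reach this height (z outside [4, 8]); the 8×17 cube at (-4, 10.5) contributes its full rectangle (area 136.00 mm²); the cone at (8, 4.5) contributes a regular 16-gon of circumradius 9.140 (interpolated between r1=12 and r2=1 at t=0.260) (area = (16/2)·9.140²·sin(360°/16) = 255.75 mm²); Taking the union: the regions partially overlap — summed areas 391.75 mm² minus the doubly-counted overlap 3.24 mm² gives 388.52 mm² — area = 388.52 mm². So its area = 388.52 mm². Layer 123 (z = 18.45): the cylinder is absent (z outside [0, 5]); the cylinder at (7, -0.5) is absent (z outside [4, 8]); the cube at (-4, 10.5) does not reach this height (z outside [4, 18]); the cone at (8, 4.5) (r1=12→r2=1) has section circumradius 1.770 here — a regular 16-gon (area = (16/2)·1.770²·sin(360°/16) = 9.59 mm²); Combining (union): only the cone at (8, 4.5) is present, so the union is just that shape — area = 9.59 mm². So its area = 9.59 mm². Layer 56 is larger (388.52 vs 9.59 mm²).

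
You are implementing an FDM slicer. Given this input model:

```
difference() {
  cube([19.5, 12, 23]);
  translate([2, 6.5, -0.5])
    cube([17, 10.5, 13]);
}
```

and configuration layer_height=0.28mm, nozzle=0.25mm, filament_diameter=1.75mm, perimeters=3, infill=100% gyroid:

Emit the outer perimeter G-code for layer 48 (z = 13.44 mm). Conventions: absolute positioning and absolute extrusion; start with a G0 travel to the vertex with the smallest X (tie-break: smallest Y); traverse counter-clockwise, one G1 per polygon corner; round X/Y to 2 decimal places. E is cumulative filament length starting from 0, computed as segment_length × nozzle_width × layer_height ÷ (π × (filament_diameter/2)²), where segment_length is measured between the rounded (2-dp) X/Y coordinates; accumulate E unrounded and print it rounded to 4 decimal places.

At z = 13.44 mm: the 19.5×12 cube contributes its full rectangle; the cube at (2, 6.5) is absent (z outside [-0.5, 12.5]); After the difference (first − rest): none of the subtracted shapes is present at this height, so the 19.5×12 cube is unchanged — 1 connected region. The outline is a single polygon with 4 vertices. Extrusion per mm of travel: 0.25 × 0.28 / (π × 0.875²) = 0.029103. Accumulating E over each segment gives final E = 1.8335.

G0 X0.00 Y0.00 Z13.44
G1 X19.50 Y0.00 E0.5675
G1 X19.50 Y12.00 E0.9167
G1 X0.00 Y12.00 E1.4842
G1 X0.00 Y0.00 E1.8335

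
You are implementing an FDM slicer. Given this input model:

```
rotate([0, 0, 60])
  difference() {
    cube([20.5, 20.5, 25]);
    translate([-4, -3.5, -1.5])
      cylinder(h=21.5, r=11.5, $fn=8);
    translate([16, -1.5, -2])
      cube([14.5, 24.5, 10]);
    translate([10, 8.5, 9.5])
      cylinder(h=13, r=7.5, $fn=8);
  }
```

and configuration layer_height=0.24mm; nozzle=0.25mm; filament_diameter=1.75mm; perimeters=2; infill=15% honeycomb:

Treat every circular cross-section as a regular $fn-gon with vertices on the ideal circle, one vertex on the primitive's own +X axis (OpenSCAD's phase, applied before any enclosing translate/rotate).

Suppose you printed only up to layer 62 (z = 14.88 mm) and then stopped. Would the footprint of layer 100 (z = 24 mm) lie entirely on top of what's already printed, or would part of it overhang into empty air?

part overhangs

Compare the two slices. At z = 14.88: the 20.5×20.5 cube contributes its full rectangle (area 420.25 mm²); the r=11.5 cylinder at (-4, -3.5) gives a regular 8-gon of circumradius 11.5 (constant along its height) (area = (8/2)·11.500²·sin(360°/8) = 374.06 mm²); the cube at (16, -1.5) is not intersected at this z (z outside [-2, 8]); the r=7.5 cylinder at (10, 8.5) gives a regular 8-gon of circumradius 7.5 (constant along its height) (area = (8/2)·7.500²·sin(360°/8) = 159.10 mm²); Taking the first minus the rest: starting from the 20.5×20.5 cube (420.25 mm²), the r=11.5 cylinder at (-4, -3.5) partially overlaps it — only the 27.12 mm² overlap (of its 374.06 mm²) is removed, clipping the outline; the r=7.5 cylinder at (10, 8.5) partially overlaps it — only the 159.06 mm² overlap (of its 159.10 mm²) is removed, clipping the outline — area = 234.08 mm²; (rotated 60° about Z; rotation is an isometry so areas/perimeters/island counts are preserved). At z = 24: the cube (footprint 20.5×20.5) is included at this height (area 420.25 mm²); the cylinder at (-4, -3.5) is not intersected at this z (z outside [-1.5, 20]); the cube at (16, -1.5) is not intersected at this z (z outside [-2, 8]); the cylinder at (10, 8.5) does not reach this height (z outside [9.5, 22.5]); Subtracting the remaining from the first: none of the subtracted shapes is present at this height, so the 20.5×20.5 cube is unchanged — area = 420.25 mm²; (whole slice rotated 60° about Z — lengths, areas and connectivity unchanged). Checking containment: at z = 24 the cross-section extends beyond the z = 14.88 cross-section by about 186.17 mm².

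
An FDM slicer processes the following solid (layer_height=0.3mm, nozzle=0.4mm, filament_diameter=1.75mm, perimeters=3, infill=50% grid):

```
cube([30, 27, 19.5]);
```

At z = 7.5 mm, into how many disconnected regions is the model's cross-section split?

At z = 7.5 mm: the 30×27 cube contributes its full rectangle. The result has 1 disconnected region.

1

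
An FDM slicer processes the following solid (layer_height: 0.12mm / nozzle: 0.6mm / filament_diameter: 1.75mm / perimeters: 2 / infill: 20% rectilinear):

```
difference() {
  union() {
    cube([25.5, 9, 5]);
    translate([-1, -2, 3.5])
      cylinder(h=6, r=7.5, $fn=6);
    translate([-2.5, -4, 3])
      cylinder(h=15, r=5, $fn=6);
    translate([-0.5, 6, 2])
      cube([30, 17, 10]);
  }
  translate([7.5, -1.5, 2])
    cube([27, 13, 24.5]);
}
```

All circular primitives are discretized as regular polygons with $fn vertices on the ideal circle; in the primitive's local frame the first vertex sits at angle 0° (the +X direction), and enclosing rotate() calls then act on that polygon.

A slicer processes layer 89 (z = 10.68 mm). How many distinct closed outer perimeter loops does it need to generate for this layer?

2

At z = 10.68 mm: the cube does not reach this height (z outside [0, 5]); the cylinder at (-1, -2) does not reach this height (z outside [3.5, 9.5]); the r=5 cylinder at (-2.5, -4) contributes a regular 6-gon of circumradius 5; the 30×17 cube at (-0.5, 6) contributes its full rectangle; Taking the union: the 2 present regions are separate (no shared area or edge), so areas and boundary lengths simply add and each stays a separate island — 2 connected regions; the cube at (7.5, -1.5) is present — its section is the full 27×13 rectangle; Subtracting the remaining from the first: starting from the result so far, the 27×13 cube at (7.5, -1.5) partially overlaps it — only the 121.00 mm² overlap (of its 351.00 mm²) is removed, clipping the outline — 2 connected regions. The result has 2 disconnected regions.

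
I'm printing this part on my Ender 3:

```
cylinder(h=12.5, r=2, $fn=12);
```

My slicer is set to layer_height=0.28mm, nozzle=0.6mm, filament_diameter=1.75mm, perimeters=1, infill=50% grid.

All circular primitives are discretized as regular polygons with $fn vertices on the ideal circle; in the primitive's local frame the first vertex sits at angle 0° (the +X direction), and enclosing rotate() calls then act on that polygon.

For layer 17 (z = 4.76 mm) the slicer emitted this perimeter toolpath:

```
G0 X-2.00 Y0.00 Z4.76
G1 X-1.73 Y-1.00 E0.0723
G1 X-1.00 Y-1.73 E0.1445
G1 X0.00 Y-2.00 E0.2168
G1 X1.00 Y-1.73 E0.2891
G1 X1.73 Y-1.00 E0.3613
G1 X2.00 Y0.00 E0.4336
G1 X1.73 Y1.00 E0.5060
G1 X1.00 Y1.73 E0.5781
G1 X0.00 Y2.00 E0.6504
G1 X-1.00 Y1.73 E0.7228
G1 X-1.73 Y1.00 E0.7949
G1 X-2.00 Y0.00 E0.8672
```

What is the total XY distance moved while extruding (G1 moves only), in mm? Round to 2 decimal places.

12.42 mm

Sum the Euclidean lengths of each G1 segment: total = 12.42 mm.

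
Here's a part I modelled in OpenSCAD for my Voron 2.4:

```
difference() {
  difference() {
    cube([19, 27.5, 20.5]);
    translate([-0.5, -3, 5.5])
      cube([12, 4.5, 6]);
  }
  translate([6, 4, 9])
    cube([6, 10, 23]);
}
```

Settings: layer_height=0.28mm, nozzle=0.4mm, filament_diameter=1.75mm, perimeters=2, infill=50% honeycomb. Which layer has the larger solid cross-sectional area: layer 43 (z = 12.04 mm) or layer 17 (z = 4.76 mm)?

layer 17 (z = 4.76 mm)

Layer 43 (z = 12.04): the 19×27.5 cube contributes its full rectangle (area 522.50 mm²); the cube at (-0.5, -3) is absent (z outside [5.5, 11.5]); Taking the first minus the rest: none of the subtracted shapes is present at this height, so the 19×27.5 cube is unchanged — area = 522.50 mm²; the cube at (6, 4) (footprint 6×10) is included at this height (area 60.00 mm²); Subtracting the remaining from the first: starting from the result so far (522.50 mm²), the 6×10 cube at (6, 4) lies wholly inside it (removes its full 60.00 mm² and its 32.00 mm outline becomes a hole wall) — area = 462.50 mm². So its area = 462.50 mm². Layer 17 (z = 4.76): the cube is present — its section is the full 19×27.5 rectangle (area 522.50 mm²); the cube at (-0.5, -3) is absent (z outside [5.5, 11.5]); Taking the first minus the rest: none of the subtracted shapes is present at this height, so the 19×27.5 cube is unchanged — area = 522.50 mm²; the cube at (6, 4) is not intersected at this z (z outside [9, 32]); After the difference (first − rest): none of the subtracted shapes is present at this height, so that combined region is unchanged — area = 522.50 mm². So its area = 522.50 mm². Layer 17 is larger (522.50 vs 462.50 mm²).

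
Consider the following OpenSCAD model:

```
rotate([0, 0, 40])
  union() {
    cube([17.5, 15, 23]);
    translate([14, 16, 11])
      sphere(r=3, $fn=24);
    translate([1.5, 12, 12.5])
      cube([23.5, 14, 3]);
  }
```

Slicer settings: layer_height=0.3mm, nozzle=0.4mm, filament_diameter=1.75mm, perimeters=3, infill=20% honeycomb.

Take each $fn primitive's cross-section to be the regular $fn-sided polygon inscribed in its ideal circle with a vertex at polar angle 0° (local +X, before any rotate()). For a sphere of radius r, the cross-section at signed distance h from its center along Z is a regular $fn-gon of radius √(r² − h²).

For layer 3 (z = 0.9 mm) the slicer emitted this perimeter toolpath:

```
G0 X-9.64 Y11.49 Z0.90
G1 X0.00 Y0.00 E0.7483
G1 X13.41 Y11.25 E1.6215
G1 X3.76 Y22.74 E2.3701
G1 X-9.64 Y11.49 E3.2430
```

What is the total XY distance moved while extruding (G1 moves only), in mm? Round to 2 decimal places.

65.00 mm

Sum the Euclidean lengths of each G1 segment: total = 65.00 mm.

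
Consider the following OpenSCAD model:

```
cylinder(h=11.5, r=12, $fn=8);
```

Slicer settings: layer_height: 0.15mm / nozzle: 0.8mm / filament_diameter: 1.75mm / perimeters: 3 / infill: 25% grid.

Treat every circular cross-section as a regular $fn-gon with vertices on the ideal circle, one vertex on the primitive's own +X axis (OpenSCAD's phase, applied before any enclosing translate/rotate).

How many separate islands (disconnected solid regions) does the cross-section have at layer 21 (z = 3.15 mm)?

1

At z = 3.15 mm: the cylinder: section is a regular 8-gon, circumradius r=12. Overall, the cross-section is a single solid region. Island count = 1.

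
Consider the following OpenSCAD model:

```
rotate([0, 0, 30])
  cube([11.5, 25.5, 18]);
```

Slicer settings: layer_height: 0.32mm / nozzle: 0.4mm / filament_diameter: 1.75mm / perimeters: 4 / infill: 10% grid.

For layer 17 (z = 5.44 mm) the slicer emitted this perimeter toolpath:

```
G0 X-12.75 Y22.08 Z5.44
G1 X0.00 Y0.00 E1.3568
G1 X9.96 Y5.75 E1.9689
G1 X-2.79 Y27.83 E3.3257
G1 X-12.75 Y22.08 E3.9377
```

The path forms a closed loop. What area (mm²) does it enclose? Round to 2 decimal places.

293.23 mm²

Apply the shoelace formula to the sequence of (X, Y) vertices; enclosed area = 293.23 mm².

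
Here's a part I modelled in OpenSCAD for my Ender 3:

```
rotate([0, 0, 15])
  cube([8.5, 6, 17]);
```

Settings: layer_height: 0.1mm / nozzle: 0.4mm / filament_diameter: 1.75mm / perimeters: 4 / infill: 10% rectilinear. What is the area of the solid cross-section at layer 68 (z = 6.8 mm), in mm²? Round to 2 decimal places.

At z = 6.8 mm: the cube is present — its section is the full 8.5×6 rectangle (area 51.00 mm²); (whole slice rotated 15° about Z — lengths, areas and connectivity unchanged). Overall, the cross-section is a single solid region. Net area = 51.00 mm².

51.00 mm²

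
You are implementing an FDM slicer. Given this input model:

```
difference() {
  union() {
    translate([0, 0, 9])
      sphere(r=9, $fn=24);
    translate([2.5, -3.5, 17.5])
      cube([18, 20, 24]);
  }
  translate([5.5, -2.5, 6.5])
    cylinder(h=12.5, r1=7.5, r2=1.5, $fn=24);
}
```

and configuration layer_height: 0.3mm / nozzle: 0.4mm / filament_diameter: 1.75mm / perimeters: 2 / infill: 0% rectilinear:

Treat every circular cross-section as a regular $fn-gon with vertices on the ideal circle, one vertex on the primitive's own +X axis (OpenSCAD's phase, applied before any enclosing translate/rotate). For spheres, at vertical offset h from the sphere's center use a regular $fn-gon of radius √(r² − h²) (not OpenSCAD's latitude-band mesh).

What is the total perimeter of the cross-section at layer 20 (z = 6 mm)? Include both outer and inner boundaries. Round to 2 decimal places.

At z = 6 mm: the r=9 sphere contributes a regular 24-gon of circumradius √(9²−3²) = 8.485 (perimeter = 2·24·8.485·sin(180°/24) = 53.16 mm); the cube at (2.5, -3.5) does not reach this height (z outside [17.5, 41.5]); Taking the union: only the r=9 sphere is present, so the union is just that shape — boundary = 53.16 mm; the cone at (5.5, -2.5) is not intersected at this z (z outside [6.5, 19]); After the difference (first − rest): none of the subtracted shapes is present at this height, so that combined region is unchanged — boundary = 53.16 mm. Overall, the cross-section is a single solid region. Total boundary length (outer) = 53.16 mm.

53.16 mm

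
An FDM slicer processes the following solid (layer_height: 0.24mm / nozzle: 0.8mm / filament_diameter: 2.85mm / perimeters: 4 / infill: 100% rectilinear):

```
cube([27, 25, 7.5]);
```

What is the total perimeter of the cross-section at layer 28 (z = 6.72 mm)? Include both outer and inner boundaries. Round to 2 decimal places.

At z = 6.72 mm: the cube (footprint 27×25) is included at this height (perimeter 104.00 mm). Overall, the cross-section is a single solid region. Total boundary length (outer) = 104.00 mm.

104.00 mm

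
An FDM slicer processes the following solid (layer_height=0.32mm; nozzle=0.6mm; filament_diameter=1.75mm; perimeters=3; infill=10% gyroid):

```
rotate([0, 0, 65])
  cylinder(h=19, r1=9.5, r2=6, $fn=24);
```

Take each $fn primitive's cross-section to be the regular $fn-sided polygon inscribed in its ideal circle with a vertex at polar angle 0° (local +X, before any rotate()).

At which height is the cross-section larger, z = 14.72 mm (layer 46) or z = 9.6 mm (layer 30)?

Layer 46 (z = 14.72): the cone (r1=9.5→r2=6) has section circumradius 6.788 here — a regular 24-gon (area = (24/2)·6.788²·sin(360°/24) = 143.12 mm²); (whole slice rotated 65° about Z — lengths, areas and connectivity unchanged). So its area = 143.12 mm². Layer 30 (z = 9.6): the cone contributes a regular 24-gon of circumradius 7.732 (interpolated between r1=9.5 and r2=6 at t=0.505) (area = (24/2)·7.732²·sin(360°/24) = 185.66 mm²); (rotated 65° about Z; rotation is an isometry so areas/perimeters/island counts are preserved). So its area = 185.66 mm². Layer 30 is larger (185.66 vs 143.12 mm²).

layer 30 (z = 9.6 mm)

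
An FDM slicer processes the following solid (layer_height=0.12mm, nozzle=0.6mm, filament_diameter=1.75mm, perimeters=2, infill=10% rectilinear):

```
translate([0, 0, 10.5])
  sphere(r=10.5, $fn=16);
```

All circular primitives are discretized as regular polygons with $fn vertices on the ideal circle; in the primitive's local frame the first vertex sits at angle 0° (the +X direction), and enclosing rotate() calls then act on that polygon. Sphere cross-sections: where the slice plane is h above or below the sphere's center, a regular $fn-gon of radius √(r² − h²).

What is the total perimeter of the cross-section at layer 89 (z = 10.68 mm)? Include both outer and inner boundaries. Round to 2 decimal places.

At z = 10.68 mm: the r=10.5 sphere slices to a regular 16-gon of circumradius 10.498 (√(r²−h²) with h=0.18 from center) (perimeter = 2·16·10.498·sin(180°/16) = 65.54 mm). Overall, the cross-section is a single solid region. Total boundary length (outer) = 65.54 mm.

65.54 mm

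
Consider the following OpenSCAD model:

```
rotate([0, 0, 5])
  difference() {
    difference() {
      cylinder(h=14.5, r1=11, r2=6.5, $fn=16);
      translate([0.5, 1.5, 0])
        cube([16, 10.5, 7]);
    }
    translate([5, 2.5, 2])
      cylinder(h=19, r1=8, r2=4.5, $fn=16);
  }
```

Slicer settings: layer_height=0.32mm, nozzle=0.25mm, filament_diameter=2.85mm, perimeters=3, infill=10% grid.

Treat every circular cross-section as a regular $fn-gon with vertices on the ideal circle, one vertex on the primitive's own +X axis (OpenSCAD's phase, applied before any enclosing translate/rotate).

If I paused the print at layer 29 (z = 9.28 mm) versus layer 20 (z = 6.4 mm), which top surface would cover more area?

Layer 29 (z = 9.28): the cone contributes a regular 16-gon of circumradius 8.120 (interpolated between r1=11 and r2=6.5 at t=0.640) (area = (16/2)·8.120²·sin(360°/16) = 201.86 mm²); the cube at (0.5, 1.5) is not intersected at this z (z outside [0, 7]); Taking the first minus the rest: none of the subtracted shapes is present at this height, so the cone is unchanged — area = 201.86 mm²; the cone at (5, 2.5): at t=0.383 of its height the radius interpolates to r₁+(r₂−r₁)t = 6.659, giving a regular 16-gon of that circumradius (area = (16/2)·6.659²·sin(360°/16) = 135.75 mm²); After the difference (first − rest): starting from the result so far (201.86 mm²), the cone at (5, 2.5) partially overlaps it — only the 86.36 mm² overlap (of its 135.75 mm²) is removed, clipping the outline — area = 115.50 mm²; (rotated 5° about Z; rotation is an isometry so areas/perimeters/island counts are preserved). So its area = 115.50 mm². Layer 20 (z = 6.4): the cone: at t=0.441 of its height the radius interpolates to r₁+(r₂−r₁)t = 9.014, giving a regular 16-gon of that circumradius (area = (16/2)·9.014²·sin(360°/16) = 248.74 mm²); the 16×10.5 cube at (0.5, 1.5) contributes its full rectangle (area 168.00 mm²); After the difference (first − rest): starting from the cone (248.74 mm²), the 16×10.5 cube at (0.5, 1.5) partially overlaps it — only the 45.16 mm² overlap (of its 168.00 mm²) is removed, clipping the outline — area = 203.58 mm²; the cone at (5, 2.5): at t=0.232 of its height the radius interpolates to r₁+(r₂−r₁)t = 7.189, giving a regular 16-gon of that circumradius (area = (16/2)·7.189²·sin(360°/16) = 158.24 mm²); Taking the first minus the rest: starting from the result so far (203.58 mm²), the cone at (5, 2.5) partially overlaps it — only the 66.35 mm² overlap (of its 158.24 mm²) is removed, clipping the outline — area = 137.23 mm²; (rotated 5° about Z; rotation is an isometry so areas/perimeters/island counts are preserved). So its area = 137.23 mm². Layer 20 is larger (137.23 vs 115.50 mm²).

layer 20 (z = 6.4 mm)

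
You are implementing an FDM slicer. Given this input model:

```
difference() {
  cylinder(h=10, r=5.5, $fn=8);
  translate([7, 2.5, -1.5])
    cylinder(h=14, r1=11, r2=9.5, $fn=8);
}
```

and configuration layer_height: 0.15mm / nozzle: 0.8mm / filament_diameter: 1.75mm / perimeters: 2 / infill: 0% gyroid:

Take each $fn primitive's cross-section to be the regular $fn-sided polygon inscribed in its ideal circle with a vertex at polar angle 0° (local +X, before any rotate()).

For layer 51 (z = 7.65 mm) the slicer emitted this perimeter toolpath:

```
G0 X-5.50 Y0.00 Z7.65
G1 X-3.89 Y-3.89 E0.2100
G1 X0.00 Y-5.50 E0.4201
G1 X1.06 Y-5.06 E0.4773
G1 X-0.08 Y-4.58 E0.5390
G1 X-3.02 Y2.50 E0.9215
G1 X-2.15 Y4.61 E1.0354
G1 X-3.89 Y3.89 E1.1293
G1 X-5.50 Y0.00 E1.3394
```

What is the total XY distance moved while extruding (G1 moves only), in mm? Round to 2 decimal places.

26.85 mm

Sum the Euclidean lengths of each G1 segment: total = 26.85 mm.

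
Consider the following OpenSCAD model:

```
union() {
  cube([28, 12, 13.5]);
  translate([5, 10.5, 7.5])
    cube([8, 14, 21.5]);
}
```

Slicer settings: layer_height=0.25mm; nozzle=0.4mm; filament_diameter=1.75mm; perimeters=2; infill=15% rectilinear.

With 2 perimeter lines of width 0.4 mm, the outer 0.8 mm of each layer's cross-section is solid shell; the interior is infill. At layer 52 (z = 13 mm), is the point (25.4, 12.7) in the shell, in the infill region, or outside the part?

outside

At z = 13 mm: the 28×12 cube contributes its full rectangle; the cube at (5, 10.5) (footprint 8×14) is included at this height; Taking the union: the regions partially overlap (shared area 12.00 mm²), so overlapping operands fuse into one piece — 1 connected region. Overall, the cross-section is a single solid region. The nearest boundary edge runs (13.00, 12.00)→(28.00, 12.00); distance from the point to it = 0.70 mm. The point is not inside any of the regions above, so it lies outside the cross-section (0.70 mm from the nearest boundary).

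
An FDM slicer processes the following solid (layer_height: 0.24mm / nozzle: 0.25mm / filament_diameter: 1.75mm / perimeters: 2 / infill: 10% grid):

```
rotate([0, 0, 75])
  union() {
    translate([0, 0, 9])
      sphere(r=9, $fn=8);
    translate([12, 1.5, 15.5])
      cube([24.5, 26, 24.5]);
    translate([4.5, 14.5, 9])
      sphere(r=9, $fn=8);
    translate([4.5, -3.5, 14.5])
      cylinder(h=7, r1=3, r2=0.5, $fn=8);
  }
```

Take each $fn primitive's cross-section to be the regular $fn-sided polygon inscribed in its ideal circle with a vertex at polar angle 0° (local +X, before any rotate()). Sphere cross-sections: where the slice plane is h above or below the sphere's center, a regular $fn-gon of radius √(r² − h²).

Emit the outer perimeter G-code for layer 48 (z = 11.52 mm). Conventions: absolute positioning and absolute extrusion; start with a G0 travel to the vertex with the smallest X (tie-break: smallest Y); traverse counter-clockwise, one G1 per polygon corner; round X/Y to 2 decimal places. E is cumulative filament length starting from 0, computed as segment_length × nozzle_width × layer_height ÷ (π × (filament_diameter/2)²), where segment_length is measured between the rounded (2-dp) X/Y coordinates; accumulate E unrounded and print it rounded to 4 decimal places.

At z = 11.52 mm: the sphere: section is a regular 8-gon, circumradius = √(r²−h²) = √(9²−2.52²) = 8.640; the cube at (12, 1.5) is not intersected at this z (z outside [15.5, 40]); the sphere at (4.5, 14.5): section is a regular 8-gon, circumradius = √(r²−h²) = √(9²−2.52²) = 8.640; the cone at (4.5, -3.5) is absent (z outside [14.5, 21.5]); Merging all regions: the regions partially overlap (shared area 5.14 mm²), so overlapping operands fuse into one piece — 1 connected region; (rotated 75° about Z; rotation is an isometry so areas/perimeters/island counts are preserved). The outline is a single polygon with 16 vertices. Extrusion per mm of travel: 0.25 × 0.24 / (π × 0.875²) = 0.024945. Accumulating E over each segment gives final E = 2.2771.

G0 X-21.19 Y10.34 Z11.52
G1 X-20.32 Y3.78 E0.1651
G1 X-15.08 Y-0.25 E0.3300
G1 X-8.52 Y0.62 E0.4950
G1 X-8.19 Y1.05 E0.5086
G1 X-7.48 Y-4.32 E0.6437
G1 X-2.24 Y-8.35 E0.8086
G1 X4.32 Y-7.48 E0.9737
G1 X8.35 Y-2.24 E1.1386
G1 X7.48 Y4.32 E1.3036
G1 X2.24 Y8.35 E1.4685
G1 X-4.32 Y7.48 E1.6336
G1 X-4.65 Y7.05 E1.6471
G1 X-5.36 Y12.42 E1.7822
G1 X-10.61 Y16.45 E1.9473
G1 X-17.16 Y15.58 E2.1122
G1 X-21.19 Y10.34 E2.2771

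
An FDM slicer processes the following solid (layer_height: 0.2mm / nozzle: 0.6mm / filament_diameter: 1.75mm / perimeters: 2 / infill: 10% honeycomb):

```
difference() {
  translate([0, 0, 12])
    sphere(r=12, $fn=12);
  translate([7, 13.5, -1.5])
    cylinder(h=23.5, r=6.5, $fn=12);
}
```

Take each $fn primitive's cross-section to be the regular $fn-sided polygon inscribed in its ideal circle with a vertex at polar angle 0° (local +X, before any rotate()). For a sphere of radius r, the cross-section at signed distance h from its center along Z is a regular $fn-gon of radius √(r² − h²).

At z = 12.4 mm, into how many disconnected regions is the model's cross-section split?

At z = 12.4 mm: the r=12 sphere slices to a regular 12-gon of circumradius 11.993 (√(r²−h²) with h=0.4 from center); the r=6.5 cylinder at (7, 13.5) gives a regular 12-gon of circumradius 6.5 (constant along its height); After the difference (first − rest): starting from the r=12 sphere, the r=6.5 cylinder at (7, 13.5) partially overlaps it — only the 17.62 mm² overlap (of its 126.75 mm²) is removed, clipping the outline — 1 connected region. The result has 1 disconnected region.

1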